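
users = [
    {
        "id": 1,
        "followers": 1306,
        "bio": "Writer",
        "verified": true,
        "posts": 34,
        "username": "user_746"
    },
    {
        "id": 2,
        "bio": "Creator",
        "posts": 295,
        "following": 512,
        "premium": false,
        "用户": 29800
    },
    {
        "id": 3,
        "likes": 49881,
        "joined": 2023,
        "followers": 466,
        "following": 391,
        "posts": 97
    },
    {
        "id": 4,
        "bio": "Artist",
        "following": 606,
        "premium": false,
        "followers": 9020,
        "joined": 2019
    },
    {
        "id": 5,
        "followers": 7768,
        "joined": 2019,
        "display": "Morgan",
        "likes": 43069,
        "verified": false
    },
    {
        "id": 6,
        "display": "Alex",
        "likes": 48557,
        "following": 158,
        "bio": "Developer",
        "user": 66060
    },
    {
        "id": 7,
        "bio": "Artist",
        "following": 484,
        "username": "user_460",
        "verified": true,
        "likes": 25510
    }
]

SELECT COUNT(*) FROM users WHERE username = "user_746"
1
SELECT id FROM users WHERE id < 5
[1, 2, 3, 4]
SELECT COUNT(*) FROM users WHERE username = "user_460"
1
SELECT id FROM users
[1, 2, 3, 4, 5, 6, 7]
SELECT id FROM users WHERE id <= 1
[1]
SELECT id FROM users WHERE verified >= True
[1, 7]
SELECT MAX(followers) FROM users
9020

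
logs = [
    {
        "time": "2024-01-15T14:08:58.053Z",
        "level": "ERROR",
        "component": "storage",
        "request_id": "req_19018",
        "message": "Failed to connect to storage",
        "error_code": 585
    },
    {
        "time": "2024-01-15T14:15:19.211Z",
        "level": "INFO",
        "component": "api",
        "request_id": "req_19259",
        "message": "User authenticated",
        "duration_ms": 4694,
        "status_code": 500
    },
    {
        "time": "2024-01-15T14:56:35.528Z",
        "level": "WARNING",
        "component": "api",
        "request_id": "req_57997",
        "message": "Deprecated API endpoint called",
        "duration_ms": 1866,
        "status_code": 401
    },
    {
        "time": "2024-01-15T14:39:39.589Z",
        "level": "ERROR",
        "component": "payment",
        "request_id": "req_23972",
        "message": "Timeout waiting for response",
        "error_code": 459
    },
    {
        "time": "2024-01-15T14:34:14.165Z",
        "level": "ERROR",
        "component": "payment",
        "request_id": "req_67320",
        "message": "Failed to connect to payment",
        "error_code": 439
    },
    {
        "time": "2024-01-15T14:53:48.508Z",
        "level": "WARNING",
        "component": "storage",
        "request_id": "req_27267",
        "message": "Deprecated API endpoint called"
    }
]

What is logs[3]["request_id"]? "req_23972"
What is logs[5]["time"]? "2024-01-15T14:53:48.508Z"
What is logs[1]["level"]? "INFO"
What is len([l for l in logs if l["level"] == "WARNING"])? 2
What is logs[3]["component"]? "payment"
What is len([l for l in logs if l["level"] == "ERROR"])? 3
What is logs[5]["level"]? "WARNING"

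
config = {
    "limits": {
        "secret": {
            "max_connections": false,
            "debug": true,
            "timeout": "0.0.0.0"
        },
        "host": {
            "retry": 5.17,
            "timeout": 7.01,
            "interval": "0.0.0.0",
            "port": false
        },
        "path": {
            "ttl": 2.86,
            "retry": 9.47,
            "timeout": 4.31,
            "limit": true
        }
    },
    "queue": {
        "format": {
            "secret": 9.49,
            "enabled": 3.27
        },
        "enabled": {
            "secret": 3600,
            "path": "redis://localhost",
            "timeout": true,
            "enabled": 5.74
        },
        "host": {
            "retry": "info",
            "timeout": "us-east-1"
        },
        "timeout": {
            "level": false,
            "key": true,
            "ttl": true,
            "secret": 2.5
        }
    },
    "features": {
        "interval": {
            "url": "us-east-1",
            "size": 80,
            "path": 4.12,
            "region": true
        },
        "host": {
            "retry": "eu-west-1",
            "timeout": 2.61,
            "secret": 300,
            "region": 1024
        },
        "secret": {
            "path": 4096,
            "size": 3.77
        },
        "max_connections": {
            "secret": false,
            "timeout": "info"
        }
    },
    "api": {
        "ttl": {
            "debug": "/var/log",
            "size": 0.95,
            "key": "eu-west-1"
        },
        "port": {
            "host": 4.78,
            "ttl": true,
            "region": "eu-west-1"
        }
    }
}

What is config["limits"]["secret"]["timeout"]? "0.0.0.0"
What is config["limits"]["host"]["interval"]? "0.0.0.0"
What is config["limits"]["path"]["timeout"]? 4.31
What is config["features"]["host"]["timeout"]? 2.61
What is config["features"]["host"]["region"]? 1024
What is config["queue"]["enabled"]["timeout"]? True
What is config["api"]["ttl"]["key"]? "eu-west-1"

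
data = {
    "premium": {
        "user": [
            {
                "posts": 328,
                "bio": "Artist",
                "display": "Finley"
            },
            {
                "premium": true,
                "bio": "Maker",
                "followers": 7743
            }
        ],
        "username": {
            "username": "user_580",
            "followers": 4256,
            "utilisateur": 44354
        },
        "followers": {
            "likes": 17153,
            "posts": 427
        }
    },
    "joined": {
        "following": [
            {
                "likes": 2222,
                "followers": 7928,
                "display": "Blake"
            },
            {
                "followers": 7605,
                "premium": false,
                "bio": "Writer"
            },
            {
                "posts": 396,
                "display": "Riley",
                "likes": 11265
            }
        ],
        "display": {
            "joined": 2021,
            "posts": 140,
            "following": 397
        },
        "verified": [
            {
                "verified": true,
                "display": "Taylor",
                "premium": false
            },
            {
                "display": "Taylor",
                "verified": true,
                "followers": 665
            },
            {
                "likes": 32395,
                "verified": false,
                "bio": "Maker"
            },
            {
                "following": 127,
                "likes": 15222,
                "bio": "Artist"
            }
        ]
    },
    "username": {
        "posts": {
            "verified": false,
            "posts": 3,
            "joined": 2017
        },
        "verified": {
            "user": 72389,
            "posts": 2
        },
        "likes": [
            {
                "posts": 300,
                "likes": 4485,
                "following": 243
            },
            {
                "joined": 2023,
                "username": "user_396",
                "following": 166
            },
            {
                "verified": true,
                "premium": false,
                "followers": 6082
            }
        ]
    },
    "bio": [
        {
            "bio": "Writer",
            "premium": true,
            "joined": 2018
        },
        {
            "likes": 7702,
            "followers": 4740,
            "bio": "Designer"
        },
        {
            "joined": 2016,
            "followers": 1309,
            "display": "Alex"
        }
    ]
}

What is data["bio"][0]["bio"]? "Writer"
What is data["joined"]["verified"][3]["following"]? 127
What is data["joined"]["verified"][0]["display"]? "Taylor"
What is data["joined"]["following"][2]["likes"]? 11265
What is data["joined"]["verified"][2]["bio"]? "Maker"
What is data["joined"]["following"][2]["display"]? "Riley"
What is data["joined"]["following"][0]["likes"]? 2222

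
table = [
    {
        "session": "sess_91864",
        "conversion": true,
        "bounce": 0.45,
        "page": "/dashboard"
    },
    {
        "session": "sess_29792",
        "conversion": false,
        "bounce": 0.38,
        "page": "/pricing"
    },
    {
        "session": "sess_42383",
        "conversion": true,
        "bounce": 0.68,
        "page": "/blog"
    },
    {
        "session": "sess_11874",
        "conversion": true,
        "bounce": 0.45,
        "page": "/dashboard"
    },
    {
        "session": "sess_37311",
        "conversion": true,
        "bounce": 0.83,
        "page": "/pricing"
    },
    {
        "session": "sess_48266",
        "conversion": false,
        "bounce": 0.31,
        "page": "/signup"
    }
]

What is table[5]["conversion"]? False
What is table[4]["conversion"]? True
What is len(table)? 6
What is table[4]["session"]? "sess_37311"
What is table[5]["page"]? "/signup"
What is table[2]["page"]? "/blog"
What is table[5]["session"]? "sess_48266"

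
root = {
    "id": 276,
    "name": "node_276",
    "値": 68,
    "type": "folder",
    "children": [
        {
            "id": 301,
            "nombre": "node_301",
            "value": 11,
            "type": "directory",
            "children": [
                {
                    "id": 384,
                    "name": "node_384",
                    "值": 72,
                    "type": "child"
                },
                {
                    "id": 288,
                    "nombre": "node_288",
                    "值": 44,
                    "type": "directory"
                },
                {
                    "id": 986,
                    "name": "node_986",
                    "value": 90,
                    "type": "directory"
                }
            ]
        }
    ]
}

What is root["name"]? "node_276"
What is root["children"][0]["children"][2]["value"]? 90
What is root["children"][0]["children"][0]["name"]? "node_384"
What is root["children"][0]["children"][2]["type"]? "directory"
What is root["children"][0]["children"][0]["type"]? "child"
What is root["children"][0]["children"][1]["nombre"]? "node_288"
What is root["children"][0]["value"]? 11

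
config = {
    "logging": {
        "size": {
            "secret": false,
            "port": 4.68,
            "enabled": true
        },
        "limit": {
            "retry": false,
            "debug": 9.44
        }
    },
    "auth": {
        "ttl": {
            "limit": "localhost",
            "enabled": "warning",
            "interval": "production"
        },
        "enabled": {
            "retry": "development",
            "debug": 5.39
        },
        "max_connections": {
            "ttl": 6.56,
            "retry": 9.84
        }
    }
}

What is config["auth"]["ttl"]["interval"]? "production"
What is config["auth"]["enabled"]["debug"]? 5.39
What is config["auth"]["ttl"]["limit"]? "localhost"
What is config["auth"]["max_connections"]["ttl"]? 6.56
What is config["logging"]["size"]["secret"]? False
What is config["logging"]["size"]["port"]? 4.68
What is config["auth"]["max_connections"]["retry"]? 9.84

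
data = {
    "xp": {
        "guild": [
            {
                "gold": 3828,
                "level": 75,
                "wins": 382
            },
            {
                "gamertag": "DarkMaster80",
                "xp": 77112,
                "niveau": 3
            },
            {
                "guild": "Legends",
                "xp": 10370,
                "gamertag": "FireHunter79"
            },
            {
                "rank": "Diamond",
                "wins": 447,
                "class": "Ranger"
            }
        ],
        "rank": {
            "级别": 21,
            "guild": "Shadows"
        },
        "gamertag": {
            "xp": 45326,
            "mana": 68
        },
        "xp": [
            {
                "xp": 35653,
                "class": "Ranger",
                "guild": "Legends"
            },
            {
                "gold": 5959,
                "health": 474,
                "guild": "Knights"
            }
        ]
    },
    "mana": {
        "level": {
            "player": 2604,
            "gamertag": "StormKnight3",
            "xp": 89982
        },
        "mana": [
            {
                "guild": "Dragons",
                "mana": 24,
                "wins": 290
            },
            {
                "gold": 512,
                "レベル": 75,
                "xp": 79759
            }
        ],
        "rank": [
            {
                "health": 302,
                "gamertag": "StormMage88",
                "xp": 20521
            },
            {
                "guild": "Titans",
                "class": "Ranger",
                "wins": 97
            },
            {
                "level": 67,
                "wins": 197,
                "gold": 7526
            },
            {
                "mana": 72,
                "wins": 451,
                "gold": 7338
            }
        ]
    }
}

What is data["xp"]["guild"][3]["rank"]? "Diamond"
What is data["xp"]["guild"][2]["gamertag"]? "FireHunter79"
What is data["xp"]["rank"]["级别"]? 21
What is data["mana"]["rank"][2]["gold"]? 7526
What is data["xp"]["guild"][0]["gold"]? 3828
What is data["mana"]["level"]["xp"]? 89982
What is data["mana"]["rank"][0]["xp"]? 20521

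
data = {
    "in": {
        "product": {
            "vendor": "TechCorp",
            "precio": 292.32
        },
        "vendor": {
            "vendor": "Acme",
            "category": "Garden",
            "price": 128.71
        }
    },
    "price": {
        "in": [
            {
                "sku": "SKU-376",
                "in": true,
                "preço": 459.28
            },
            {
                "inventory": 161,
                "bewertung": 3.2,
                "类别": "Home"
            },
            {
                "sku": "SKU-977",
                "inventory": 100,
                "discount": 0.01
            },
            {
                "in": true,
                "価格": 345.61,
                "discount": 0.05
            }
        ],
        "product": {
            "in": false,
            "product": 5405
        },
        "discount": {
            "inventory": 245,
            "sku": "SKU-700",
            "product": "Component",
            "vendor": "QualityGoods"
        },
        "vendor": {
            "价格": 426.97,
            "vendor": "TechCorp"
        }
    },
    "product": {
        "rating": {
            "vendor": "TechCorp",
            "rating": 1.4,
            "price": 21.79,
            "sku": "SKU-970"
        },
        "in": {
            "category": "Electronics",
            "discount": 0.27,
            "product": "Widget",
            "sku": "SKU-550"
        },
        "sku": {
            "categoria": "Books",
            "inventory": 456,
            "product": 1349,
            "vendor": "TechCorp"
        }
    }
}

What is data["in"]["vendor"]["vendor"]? "Acme"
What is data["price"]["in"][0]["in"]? True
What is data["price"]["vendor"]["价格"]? 426.97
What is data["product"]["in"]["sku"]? "SKU-550"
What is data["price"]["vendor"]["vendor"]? "TechCorp"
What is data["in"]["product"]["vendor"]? "TechCorp"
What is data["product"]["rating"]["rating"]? 1.4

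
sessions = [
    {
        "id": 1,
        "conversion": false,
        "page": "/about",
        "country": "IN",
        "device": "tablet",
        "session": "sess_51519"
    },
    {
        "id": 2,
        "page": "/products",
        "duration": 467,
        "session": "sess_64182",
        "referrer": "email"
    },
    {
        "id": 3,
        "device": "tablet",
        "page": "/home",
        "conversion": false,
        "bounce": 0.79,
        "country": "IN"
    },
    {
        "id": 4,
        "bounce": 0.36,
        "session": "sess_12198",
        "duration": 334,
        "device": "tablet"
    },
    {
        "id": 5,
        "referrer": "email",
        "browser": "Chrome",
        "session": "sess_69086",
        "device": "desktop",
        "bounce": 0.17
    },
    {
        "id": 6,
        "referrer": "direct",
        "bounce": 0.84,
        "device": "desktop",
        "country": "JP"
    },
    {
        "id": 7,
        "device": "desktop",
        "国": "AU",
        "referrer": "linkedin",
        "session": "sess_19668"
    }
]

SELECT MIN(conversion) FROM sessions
False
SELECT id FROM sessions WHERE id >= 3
[3, 4, 5, 6, 7]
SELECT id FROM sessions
[1, 2, 3, 4, 5, 6, 7]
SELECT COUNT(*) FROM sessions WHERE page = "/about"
1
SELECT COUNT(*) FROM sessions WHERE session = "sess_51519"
1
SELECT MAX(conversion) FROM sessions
False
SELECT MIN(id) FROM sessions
1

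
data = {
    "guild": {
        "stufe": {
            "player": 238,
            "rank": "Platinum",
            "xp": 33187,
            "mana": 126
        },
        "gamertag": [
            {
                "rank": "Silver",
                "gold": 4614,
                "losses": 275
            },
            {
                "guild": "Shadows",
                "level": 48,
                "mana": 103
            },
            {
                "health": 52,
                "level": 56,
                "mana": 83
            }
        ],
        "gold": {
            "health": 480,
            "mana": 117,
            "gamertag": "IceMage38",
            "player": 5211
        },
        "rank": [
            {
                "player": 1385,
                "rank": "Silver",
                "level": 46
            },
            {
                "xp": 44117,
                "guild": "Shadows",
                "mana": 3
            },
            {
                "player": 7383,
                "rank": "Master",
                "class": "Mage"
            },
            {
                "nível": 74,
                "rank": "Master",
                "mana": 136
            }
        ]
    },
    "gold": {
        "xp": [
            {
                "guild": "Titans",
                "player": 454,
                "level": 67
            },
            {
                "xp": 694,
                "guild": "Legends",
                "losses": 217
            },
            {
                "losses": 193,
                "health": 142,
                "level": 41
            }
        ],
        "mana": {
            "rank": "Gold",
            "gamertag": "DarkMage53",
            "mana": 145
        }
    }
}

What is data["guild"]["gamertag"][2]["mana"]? 83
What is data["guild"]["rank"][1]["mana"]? 3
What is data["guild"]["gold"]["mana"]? 117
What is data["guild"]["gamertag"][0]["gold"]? 4614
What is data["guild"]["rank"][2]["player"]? 7383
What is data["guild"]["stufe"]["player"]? 238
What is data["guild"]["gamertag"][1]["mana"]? 103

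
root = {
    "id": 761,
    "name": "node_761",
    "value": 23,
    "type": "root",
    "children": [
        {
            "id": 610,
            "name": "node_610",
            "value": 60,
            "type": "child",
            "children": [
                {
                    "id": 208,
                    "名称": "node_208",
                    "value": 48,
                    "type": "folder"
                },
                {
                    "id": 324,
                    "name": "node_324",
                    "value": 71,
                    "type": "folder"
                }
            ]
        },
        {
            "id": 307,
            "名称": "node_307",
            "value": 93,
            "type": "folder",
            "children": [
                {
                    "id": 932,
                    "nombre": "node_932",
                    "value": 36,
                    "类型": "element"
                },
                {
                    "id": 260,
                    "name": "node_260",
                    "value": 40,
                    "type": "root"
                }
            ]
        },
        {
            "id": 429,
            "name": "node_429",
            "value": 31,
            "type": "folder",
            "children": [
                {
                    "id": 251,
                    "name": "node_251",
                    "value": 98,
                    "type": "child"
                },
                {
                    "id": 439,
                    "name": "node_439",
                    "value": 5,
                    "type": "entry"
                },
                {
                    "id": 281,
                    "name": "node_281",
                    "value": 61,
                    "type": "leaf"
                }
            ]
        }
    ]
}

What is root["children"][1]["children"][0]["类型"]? "element"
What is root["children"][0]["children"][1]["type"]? "folder"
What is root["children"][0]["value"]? 60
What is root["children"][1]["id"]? 307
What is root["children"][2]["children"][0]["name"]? "node_251"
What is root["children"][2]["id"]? 429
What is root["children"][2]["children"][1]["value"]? 5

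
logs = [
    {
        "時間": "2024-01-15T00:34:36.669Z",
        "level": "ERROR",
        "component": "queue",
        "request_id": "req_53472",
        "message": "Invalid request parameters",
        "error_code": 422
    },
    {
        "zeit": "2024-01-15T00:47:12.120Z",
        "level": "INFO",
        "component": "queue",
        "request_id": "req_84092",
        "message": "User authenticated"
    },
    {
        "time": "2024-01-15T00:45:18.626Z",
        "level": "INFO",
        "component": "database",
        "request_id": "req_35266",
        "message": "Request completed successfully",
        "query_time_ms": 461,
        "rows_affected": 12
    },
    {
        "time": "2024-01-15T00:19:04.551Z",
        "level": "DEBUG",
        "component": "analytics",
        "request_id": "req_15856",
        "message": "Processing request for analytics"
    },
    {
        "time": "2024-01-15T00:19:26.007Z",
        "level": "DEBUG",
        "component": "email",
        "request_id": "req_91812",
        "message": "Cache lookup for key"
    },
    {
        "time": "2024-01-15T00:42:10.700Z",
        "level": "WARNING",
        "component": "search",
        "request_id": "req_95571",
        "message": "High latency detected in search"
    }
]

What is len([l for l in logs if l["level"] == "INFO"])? 2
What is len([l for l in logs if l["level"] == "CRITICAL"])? 0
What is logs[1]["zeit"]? "2024-01-15T00:47:12.120Z"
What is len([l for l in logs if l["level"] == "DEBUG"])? 2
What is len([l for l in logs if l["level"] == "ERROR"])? 1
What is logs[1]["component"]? "queue"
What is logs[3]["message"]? "Processing request for analytics"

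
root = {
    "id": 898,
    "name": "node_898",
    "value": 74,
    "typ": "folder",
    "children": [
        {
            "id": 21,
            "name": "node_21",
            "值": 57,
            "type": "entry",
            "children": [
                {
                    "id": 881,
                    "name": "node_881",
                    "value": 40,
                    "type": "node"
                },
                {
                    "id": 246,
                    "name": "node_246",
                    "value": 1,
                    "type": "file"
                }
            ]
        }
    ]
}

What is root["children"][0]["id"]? 21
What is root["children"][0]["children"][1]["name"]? "node_246"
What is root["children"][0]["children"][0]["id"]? 881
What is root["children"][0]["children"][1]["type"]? "file"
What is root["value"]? 74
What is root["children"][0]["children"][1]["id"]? 246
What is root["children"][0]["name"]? "node_21"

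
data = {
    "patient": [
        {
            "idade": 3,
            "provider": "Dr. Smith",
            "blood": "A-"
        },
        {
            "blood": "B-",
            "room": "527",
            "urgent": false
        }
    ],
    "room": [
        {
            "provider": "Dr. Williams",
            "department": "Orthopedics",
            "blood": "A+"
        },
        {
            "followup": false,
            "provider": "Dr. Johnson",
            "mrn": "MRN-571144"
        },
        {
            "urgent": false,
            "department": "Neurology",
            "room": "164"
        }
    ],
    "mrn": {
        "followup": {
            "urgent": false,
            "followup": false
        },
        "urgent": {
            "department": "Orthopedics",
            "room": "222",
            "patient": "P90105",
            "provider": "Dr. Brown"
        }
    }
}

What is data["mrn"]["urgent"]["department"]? "Orthopedics"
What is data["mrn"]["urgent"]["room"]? "222"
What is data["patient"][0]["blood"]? "A-"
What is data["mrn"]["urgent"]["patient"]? "P90105"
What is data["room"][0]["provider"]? "Dr. Williams"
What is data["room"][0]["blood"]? "A+"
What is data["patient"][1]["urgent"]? False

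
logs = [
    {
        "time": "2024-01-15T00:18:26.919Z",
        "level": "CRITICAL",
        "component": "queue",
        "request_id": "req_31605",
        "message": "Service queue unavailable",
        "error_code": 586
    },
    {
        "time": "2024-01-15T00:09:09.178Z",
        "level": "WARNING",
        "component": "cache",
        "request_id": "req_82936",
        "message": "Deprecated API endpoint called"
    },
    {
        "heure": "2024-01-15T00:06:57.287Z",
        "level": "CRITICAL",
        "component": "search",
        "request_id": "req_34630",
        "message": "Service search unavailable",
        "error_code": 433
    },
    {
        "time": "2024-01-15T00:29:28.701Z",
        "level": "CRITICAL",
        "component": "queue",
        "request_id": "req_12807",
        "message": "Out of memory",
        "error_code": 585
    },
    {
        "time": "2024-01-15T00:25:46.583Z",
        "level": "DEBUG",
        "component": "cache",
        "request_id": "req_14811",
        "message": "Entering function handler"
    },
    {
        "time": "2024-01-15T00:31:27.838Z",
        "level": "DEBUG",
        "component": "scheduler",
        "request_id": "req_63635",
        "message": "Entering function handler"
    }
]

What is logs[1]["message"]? "Deprecated API endpoint called"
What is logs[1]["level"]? "WARNING"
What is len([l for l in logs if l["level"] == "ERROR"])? 0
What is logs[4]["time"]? "2024-01-15T00:25:46.583Z"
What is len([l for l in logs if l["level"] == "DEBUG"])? 2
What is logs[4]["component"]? "cache"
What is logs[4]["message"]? "Entering function handler"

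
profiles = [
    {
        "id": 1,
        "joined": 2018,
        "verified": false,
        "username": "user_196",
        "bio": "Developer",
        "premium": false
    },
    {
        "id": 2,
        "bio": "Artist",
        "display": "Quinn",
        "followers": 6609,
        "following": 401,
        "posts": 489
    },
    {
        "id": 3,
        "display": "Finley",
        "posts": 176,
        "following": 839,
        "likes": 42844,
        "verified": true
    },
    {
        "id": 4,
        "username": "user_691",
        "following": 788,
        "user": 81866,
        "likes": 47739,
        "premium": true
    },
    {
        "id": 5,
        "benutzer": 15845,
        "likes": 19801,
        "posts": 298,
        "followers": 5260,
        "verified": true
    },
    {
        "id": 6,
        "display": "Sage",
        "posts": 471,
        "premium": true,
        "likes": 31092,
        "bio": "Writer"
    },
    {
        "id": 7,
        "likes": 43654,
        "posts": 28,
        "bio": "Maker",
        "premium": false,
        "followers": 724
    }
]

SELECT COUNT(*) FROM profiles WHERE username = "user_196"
1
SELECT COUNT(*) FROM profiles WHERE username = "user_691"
1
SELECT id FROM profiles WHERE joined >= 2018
[1]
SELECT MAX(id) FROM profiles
7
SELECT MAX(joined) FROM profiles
2018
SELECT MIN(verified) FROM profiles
False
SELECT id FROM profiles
[1, 2, 3, 4, 5, 6, 7]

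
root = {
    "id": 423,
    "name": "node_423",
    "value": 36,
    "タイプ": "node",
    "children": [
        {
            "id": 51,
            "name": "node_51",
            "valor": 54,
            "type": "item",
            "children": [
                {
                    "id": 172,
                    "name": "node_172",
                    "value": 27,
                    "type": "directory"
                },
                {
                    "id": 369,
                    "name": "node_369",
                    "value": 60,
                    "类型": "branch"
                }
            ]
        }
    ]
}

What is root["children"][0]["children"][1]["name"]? "node_369"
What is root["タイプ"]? "node"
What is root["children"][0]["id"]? 51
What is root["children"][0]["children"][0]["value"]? 27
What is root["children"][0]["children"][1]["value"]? 60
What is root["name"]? "node_423"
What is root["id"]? 423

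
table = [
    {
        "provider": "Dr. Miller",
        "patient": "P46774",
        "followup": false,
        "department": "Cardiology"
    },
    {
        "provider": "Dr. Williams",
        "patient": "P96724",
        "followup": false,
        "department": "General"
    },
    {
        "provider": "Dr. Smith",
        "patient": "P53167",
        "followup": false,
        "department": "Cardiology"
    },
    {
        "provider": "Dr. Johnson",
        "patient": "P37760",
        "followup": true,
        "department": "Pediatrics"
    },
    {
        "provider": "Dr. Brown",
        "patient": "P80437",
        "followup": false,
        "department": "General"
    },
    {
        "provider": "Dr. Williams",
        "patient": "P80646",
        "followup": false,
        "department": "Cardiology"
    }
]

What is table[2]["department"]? "Cardiology"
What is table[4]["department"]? "General"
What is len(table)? 6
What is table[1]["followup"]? False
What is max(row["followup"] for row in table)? True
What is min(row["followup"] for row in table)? False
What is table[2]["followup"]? False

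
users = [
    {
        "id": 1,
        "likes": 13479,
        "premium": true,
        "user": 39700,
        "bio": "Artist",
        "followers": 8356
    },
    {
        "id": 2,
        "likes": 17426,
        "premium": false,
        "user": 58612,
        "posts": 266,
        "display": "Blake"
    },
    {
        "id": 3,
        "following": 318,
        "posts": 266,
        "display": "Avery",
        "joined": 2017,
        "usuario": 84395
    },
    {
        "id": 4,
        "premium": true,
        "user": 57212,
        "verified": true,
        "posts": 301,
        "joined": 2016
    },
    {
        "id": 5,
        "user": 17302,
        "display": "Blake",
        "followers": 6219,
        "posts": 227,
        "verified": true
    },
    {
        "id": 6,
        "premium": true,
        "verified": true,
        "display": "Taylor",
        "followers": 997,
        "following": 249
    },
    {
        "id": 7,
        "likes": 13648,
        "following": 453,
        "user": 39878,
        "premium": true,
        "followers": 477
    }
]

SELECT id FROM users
[1, 2, 3, 4, 5, 6, 7]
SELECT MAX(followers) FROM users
8356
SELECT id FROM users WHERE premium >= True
[1, 4, 6, 7]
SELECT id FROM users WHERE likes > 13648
[2]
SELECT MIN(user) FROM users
17302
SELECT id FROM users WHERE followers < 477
[]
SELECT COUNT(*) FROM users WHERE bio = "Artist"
1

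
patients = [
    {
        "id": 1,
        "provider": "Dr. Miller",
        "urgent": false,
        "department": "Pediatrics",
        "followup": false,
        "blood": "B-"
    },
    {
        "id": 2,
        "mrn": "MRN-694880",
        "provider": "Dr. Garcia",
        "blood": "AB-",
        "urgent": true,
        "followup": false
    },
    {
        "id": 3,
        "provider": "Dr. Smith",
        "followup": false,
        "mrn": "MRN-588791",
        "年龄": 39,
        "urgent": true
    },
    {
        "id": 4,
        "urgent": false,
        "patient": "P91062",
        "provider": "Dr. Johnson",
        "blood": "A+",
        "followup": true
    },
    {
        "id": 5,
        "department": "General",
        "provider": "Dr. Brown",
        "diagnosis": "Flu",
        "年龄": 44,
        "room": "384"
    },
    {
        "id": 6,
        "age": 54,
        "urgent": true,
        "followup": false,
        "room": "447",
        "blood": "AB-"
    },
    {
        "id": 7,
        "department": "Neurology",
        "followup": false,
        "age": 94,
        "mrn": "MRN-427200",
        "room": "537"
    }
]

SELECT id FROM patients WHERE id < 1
[]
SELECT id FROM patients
[1, 2, 3, 4, 5, 6, 7]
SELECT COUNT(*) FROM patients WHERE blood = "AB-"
2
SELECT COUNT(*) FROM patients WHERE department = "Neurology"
1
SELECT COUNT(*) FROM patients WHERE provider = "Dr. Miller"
1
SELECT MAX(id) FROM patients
7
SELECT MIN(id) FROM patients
1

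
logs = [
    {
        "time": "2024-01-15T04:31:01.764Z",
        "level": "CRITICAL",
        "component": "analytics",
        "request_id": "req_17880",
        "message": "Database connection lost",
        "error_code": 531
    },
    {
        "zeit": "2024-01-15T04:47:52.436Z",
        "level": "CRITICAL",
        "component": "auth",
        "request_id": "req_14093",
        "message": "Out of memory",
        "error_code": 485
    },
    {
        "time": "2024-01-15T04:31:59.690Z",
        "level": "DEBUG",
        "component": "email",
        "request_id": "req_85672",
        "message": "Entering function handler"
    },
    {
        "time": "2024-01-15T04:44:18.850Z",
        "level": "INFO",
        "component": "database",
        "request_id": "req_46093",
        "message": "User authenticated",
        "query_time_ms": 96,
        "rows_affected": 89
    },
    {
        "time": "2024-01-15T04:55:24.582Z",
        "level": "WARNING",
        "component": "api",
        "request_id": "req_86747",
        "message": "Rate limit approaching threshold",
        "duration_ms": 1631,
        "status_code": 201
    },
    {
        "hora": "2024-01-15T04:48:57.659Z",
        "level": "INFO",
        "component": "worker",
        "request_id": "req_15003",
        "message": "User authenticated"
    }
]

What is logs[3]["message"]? "User authenticated"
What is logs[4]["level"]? "WARNING"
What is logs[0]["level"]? "CRITICAL"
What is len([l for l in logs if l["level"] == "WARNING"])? 1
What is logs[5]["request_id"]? "req_15003"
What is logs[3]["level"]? "INFO"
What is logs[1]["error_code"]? 485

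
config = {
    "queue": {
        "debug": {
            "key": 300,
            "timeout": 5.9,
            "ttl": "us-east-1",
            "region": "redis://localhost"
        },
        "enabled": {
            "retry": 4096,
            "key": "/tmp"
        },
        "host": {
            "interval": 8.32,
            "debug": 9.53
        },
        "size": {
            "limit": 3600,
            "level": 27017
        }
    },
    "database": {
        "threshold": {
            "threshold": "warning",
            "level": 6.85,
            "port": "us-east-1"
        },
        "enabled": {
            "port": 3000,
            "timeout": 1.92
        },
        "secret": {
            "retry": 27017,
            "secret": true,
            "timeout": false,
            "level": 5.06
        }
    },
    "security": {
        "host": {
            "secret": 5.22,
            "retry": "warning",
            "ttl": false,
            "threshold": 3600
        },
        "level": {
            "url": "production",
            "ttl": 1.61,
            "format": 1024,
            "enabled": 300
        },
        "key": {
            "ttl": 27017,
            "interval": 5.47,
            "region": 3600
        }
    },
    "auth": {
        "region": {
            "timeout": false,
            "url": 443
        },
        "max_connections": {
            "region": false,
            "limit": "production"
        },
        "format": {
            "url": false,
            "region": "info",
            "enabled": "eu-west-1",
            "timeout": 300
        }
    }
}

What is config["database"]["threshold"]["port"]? "us-east-1"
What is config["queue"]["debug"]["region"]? "redis://localhost"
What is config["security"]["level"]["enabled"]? 300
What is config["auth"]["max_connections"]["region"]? False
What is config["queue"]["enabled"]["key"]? "/tmp"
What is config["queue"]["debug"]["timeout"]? 5.9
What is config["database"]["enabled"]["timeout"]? 1.92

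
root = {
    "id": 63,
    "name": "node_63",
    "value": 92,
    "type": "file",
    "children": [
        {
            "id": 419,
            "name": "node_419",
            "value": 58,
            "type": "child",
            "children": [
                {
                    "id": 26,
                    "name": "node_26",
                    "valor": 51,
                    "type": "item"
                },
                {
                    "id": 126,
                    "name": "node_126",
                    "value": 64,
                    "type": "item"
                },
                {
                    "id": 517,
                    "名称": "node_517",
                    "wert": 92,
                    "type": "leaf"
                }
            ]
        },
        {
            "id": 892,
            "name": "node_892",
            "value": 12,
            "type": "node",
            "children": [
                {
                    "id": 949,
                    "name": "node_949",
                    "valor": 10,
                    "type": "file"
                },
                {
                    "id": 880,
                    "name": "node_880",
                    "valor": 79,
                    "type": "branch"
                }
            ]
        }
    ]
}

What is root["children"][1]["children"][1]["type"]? "branch"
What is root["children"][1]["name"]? "node_892"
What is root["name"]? "node_63"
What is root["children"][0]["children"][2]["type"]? "leaf"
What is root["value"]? 92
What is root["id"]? 63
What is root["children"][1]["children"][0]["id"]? 949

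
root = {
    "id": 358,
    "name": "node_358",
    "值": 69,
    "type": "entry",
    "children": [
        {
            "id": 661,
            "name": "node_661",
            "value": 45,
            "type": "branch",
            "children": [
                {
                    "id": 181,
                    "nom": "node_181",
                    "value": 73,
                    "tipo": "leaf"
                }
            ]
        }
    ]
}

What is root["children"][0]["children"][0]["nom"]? "node_181"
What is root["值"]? 69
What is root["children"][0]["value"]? 45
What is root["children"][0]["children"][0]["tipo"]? "leaf"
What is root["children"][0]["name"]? "node_661"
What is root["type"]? "entry"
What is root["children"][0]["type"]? "branch"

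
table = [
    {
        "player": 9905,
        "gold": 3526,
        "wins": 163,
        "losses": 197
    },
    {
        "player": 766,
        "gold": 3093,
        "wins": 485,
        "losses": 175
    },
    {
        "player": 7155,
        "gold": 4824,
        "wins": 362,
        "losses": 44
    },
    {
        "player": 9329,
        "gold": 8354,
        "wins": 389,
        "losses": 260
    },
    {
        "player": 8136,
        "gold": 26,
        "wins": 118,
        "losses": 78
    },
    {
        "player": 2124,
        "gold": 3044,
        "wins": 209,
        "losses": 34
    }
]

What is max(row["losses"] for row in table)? 260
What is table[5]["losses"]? 34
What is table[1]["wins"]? 485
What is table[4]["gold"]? 26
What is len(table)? 6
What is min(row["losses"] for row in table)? 34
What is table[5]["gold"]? 3044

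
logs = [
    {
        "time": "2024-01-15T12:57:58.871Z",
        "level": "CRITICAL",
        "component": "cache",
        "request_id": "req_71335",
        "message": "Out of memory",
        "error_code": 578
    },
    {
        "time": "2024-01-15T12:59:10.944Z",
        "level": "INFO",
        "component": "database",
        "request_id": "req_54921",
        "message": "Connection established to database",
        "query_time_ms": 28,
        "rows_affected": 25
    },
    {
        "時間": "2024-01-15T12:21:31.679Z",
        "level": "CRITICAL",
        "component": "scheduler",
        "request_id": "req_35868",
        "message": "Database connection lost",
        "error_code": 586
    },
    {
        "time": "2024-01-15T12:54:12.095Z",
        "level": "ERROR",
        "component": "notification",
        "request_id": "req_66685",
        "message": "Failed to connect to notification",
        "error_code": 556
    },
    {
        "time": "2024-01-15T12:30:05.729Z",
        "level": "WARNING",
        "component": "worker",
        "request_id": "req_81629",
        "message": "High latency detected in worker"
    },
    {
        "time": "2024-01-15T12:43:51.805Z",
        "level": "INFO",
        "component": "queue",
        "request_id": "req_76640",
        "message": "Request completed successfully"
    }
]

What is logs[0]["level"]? "CRITICAL"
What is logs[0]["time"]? "2024-01-15T12:57:58.871Z"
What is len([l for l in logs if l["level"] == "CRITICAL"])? 2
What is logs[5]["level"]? "INFO"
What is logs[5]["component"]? "queue"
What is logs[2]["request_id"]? "req_35868"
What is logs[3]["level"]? "ERROR"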